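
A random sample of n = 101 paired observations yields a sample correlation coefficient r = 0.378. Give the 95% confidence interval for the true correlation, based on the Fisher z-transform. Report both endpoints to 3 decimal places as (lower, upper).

Fisher z: z_r = atanh(r) = ½·ln((1+0.378)/(1−0.378)) = 0.397724
SE(z) = 1/√(n−3) = 1/√98 = 0.101015
95% ⇒ z* = 1.960; margin = 1.960·0.101015 = 0.197989
CI on z-scale: (0.199735, 0.595713)
Back-transform: tanh(0.199735) = 0.197121, tanh(0.595713) = 0.533992

(0.197, 0.534)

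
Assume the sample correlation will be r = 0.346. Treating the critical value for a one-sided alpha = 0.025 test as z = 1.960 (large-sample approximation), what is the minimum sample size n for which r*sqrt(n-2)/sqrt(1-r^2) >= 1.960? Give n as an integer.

Need r·√(n−2)/√(1−r²) ≥ 1.960
√(n−2) ≥ 1.960·√(1−0.119716) / 0.346 = 1.960·0.938235 / 0.346 = 5.3149
n−2 ≥ 28.2482  ⇒  n ≥ 30.2482
Smallest integer n = 31

31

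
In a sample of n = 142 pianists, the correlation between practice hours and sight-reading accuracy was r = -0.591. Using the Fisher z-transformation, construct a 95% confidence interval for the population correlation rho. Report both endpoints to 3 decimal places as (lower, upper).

Fisher z: z_r = atanh(r) = ½·ln((1+(-0.591))/(1−(-0.591))) = -0.679201
SE(z) = 1/√(n−3) = 1/√139 = 0.084819
95% ⇒ z* = 1.960; margin = 1.960·0.084819 = 0.166245
CI on z-scale: (-0.845446, -0.512956)
Back-transform: tanh(-0.845446) = -0.688683, tanh(-0.512956) = -0.472245

(-0.689, -0.472)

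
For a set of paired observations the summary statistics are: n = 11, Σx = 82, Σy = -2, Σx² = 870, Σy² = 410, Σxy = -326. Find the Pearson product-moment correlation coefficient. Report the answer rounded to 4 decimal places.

-0.9556

S_xy = nΣxy − ΣxΣy = 11·(-326) − 82·(-2) = -3586 − (-164) = -3422
S_xx = nΣx² − (Σx)² = 11·870 − 82² = 9570 − 6724 = 2846
S_yy = nΣy² − (Σy)² = 11·410 − (-2)² = 4510 − 4 = 4506
r = S_xy / √(S_xx·S_yy) = -3422 / √(2846·4506) = -3422 / √12824076 = -3422 / 3581.0719 = -0.9556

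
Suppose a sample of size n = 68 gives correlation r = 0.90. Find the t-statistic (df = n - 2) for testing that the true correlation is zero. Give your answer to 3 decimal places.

16.774

1 − r² = 1 − 0.8100 = 0.1900;  √(1−r²) = 0.435890
√(n−2) = √66 = 8.124038
t = r·√(n−2)/√(1−r²) = 0.90 · 8.124038 / 0.435890 = 16.774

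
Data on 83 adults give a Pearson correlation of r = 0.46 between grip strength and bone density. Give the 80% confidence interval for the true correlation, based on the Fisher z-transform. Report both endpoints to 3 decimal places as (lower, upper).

Fisher z: z_r = atanh(r) = ½·ln((1+0.46)/(1−0.46)) = 0.497311
SE(z) = 1/√(n−3) = 1/√80 = 0.111803
80% ⇒ z* = 1.282; margin = 1.282·0.111803 = 0.143331
CI on z-scale: (0.353980, 0.640642)
Back-transform: tanh(0.353980) = 0.339900, tanh(0.640642) = 0.565337

(0.340, 0.565)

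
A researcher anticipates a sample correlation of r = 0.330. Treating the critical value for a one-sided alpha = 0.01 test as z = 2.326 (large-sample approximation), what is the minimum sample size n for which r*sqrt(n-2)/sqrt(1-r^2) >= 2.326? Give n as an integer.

47

r√(n−2)/√(1−r²) ≥ 2.326  ⇔  n−2 ≥ (2.326)²·(1−r²)/r²
(1−r²)/r² = (1−0.108900)/0.108900 = 8.1827
n ≥ 2 + 5.410276·8.1827 = 2 + 44.2707 = 46.2707
⌈46.2707⌉ = 47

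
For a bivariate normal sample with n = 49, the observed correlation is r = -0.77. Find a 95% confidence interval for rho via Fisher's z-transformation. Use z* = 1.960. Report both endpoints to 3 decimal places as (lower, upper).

(-0.864, -0.624)

z_r = atanh(-0.77) = -1.020328;  SE = 1/√(n−3) = 1/√46 = 0.147442
z-limits: -1.020328 ± 1.960·0.147442 = -1.020328 ± 0.288986 = [-1.309314, -0.731342]
ρ-limits: (tanh -1.309314, tanh -0.731342) = (-0.864, -0.624)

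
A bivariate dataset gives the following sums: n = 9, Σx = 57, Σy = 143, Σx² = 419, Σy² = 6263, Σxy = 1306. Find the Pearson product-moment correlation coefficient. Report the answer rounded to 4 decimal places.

0.8321

S_xy = nΣxy − ΣxΣy = 9·1306 − 57·143 = 11754 − 8151 = 3603
S_xx = nΣx² − (Σx)² = 9·419 − 57² = 3771 − 3249 = 522
S_yy = nΣy² − (Σy)² = 9·6263 − 143² = 56367 − 20449 = 35918
r = S_xy / √(S_xx·S_yy) = 3603 / √(522·35918) = 3603 / √18749196 = 3603 / 4330.0342 = 0.8321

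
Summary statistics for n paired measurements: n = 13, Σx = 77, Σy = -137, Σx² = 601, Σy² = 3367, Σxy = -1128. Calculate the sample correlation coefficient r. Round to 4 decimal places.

S_xy = nΣxy − ΣxΣy = 13·(-1128) − 77·(-137) = -14664 − (-10549) = -4115
S_xx = nΣx² − (Σx)² = 13·601 − 77² = 7813 − 5929 = 1884
S_yy = nΣy² − (Σy)² = 13·3367 − (-137)² = 43771 − 18769 = 25002
r = S_xy / √(S_xx·S_yy) = -4115 / √(1884·25002) = -4115 / √47103768 = -4115 / 6863.2185 = -0.5996

-0.5996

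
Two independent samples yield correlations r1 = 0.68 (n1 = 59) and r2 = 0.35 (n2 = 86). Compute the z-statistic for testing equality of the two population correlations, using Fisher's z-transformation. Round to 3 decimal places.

2.681

z1 = atanh(0.68) = 0.829114,  z2 = atanh(0.35) = 0.365444
SE = √(1/(n1−3) + 1/(n2−3)) = √(1/56 + 1/83) = √(0.0178571 + 0.0120482) = √0.0299053 = 0.172931
z = (z1 − z2)/SE = (0.829114 − 0.365444) / 0.172931 = 0.463670 / 0.172931 = 2.681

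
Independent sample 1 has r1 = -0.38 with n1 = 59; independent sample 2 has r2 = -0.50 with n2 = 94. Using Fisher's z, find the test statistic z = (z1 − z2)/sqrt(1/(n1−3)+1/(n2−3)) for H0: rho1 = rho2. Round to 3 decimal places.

Fisher z-transforms: z1 = atanh(-0.38) = -0.400060, z2 = atanh(-0.50) = -0.549306; difference d = 0.149246
Var(d) = 1/56 + 1/91 = 0.0178571 + 0.0109890 = 0.0288461
z = d/√Var(d) = 0.149246 / √0.0288461 = 0.149246 / 0.169841 = 0.879

0.879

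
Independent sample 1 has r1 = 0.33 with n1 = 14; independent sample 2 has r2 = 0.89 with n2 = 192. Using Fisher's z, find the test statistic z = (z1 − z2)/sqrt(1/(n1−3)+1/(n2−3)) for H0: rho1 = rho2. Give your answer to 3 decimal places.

Fisher z-transforms: z1 = atanh(0.33) = 0.342828, z2 = atanh(0.89) = 1.421926; difference d = -1.079098
Var(d) = 1/11 + 1/189 = 0.0909091 + 0.0052910 = 0.0962001
z = d/√Var(d) = -1.079098 / √0.0962001 = -1.079098 / 0.310161 = -3.479

-3.479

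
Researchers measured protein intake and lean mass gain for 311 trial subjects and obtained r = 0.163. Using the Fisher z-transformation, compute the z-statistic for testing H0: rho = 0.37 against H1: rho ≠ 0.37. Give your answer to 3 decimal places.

Fisher z: atanh(0.163) = 0.164467, atanh(0.37) = 0.388423
z = (z_r − z_0)·√(n−3) = (0.164467 − 0.388423)·√308 = -0.223956 · 17.549929 = -3.930

-3.930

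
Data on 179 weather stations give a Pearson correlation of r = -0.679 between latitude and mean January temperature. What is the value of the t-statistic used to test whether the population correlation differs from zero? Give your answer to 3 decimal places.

1 − r² = 1 − 0.461041 = 0.538959;  √(1−r²) = 0.734138
√(n−2) = √177 = 13.304135
t = r·√(n−2)/√(1−r²) = -0.679 · 13.304135 / 0.734138 = -12.305

-12.305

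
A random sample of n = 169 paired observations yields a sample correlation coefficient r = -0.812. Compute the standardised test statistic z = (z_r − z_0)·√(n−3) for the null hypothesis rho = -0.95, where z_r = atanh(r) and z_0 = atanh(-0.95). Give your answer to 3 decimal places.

9.005

Fisher z: atanh(-0.812) = -1.132872, atanh(-0.95) = -1.831781
z = (z_r − z_0)·√(n−3) = (-1.132872 − (-1.831781))·√166 = 0.698909 · 12.884099 = 9.005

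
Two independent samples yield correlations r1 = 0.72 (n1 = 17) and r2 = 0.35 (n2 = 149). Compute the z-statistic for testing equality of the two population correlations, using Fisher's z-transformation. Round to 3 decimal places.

z1 = atanh(0.72) = 0.907645,  z2 = atanh(0.35) = 0.365444
SE = √(1/(n1−3) + 1/(n2−3)) = √(1/14 + 1/146) = √(0.0714286 + 0.0068493) = √0.0782779 = 0.279782
z = (z1 − z2)/SE = (0.907645 − 0.365444) / 0.279782 = 0.542201 / 0.279782 = 1.938

1.938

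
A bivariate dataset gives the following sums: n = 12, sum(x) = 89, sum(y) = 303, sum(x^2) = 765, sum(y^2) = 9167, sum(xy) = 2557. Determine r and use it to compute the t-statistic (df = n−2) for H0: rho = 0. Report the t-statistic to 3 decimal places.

Numerator: nΣxy − (Σx)(Σy) = 12·2557 − (89)(303) = 3717
Denominator: √[(nΣx²−(Σx)²)(nΣy²−(Σy)²)]
  nΣx²−(Σx)² = 12·765 − 7921 = 1259;  nΣy²−(Σy)² = 12·9167 − 91809 = 18195
  √(1259·18195) = √22907505 = 4786.1785
r = 3717 / 4786.1785 = 0.7766
t = r·√(n−2)/√(1−r²) = 0.7766·√10 / √(1−0.603108) = 2.455825 / 0.629994 = 3.898

3.898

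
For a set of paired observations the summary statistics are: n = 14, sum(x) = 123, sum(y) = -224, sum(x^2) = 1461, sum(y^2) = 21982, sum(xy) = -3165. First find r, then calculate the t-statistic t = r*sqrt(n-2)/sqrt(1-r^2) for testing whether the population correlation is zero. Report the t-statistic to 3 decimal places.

Numerator: nΣxy − (Σx)(Σy) = 14·(-3165) − (123)(-224) = -16758
Denominator: √[(nΣx²−(Σx)²)(nΣy²−(Σy)²)]
  nΣx²−(Σx)² = 14·1461 − 15129 = 5325;  nΣy²−(Σy)² = 14·21982 − 50176 = 257572
  √(5325·257572) = √1371570900 = 37034.7256
r = -16758 / 37034.7256 = -0.4525
t = r·√(n−2)/√(1−r²) = -0.4525·√12 / √(1−0.204756) = -1.567506 / 0.891765 = -1.758

-1.758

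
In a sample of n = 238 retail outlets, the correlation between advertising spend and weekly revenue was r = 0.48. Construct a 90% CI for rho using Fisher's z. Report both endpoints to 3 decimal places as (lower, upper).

z_r = atanh(0.48) = 0.522984;  SE = 1/√(n−3) = 1/√235 = 0.065233
z-limits: 0.522984 ± 1.645·0.065233 = 0.522984 ± 0.107308 = [0.415676, 0.630292]
ρ-limits: (tanh 0.415676, tanh 0.630292) = (0.393, 0.558)

(0.393, 0.558)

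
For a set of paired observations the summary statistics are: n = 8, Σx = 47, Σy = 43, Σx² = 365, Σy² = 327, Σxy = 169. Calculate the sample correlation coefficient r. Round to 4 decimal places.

-0.9059

S_xy = nΣxy − ΣxΣy = 8·169 − 47·43 = 1352 − 2021 = -669
S_xx = nΣx² − (Σx)² = 8·365 − 47² = 2920 − 2209 = 711
S_yy = nΣy² − (Σy)² = 8·327 − 43² = 2616 − 1849 = 767
r = S_xy / √(S_xx·S_yy) = -669 / √(711·767) = -669 / √545337 = -669 / 738.4694 = -0.9059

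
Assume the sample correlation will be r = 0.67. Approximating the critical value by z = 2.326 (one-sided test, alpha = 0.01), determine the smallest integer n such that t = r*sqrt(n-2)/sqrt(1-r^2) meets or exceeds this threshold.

9

r√(n−2)/√(1−r²) ≥ 2.326  ⇔  n−2 ≥ (2.326)²·(1−r²)/r²
(1−r²)/r² = (1−0.4489)/0.4489 = 1.2277
n ≥ 2 + 5.410276·1.2277 = 2 + 6.6422 = 8.6422
⌈8.6422⌉ = 9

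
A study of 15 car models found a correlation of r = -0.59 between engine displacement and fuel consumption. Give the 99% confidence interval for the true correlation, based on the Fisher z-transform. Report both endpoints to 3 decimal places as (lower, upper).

Fisher z: z_r = atanh(r) = ½·ln((1+(-0.59))/(1−(-0.59))) = -0.677666
SE(z) = 1/√(n−3) = 1/√12 = 0.288675
99% ⇒ z* = 2.576; margin = 2.576·0.288675 = 0.743627
CI on z-scale: (-1.421293, 0.065961)
Back-transform: tanh(-1.421293) = -0.889868, tanh(0.065961) = 0.065866

(-0.890, 0.066)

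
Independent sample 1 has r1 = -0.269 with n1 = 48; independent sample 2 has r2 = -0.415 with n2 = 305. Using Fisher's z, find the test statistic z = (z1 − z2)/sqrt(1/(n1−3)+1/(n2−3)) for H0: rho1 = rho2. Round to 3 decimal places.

1.038

Fisher z-transforms: z1 = atanh(-0.269) = -0.275786, z2 = atanh(-0.415) = -0.441636; difference d = 0.165850
Var(d) = 1/45 + 1/302 = 0.0222222 + 0.0033113 = 0.0255335
z = d/√Var(d) = 0.165850 / √0.0255335 = 0.165850 / 0.159792 = 1.038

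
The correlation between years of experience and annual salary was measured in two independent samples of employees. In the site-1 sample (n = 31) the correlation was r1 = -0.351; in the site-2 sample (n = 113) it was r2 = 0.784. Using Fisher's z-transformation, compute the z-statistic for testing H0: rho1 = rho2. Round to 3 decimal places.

Fisher z-transforms: z1 = atanh(-0.351) = -0.366584, z2 = atanh(0.784) = 1.055667; difference d = -1.422251
Var(d) = 1/28 + 1/110 = 0.0357143 + 0.0090909 = 0.0448052
z = d/√Var(d) = -1.422251 / √0.0448052 = -1.422251 / 0.211672 = -6.719

-6.719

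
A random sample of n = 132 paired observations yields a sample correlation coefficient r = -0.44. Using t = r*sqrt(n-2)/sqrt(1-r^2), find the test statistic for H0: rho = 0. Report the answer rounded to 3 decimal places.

-5.587

t = r·√(n−2) / √(1−r²) with r = -0.44, n = 132
  = -0.44·√130 / √(1 − 0.1936)
  = -0.44·11.401754 / 0.897998
  = -5.016772 / 0.897998 = -5.587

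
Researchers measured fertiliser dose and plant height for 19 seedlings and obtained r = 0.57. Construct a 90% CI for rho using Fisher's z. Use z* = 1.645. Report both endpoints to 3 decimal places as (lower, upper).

z_r = atanh(0.57) = 0.647523;  SE = 1/√(n−3) = 1/√16 = 0.250000
z-limits: 0.647523 ± 1.645·0.250000 = 0.647523 ± 0.411250 = [0.236273, 1.058773]
ρ-limits: (tanh 0.236273, tanh 1.058773) = (0.232, 0.785)

(0.232, 0.785)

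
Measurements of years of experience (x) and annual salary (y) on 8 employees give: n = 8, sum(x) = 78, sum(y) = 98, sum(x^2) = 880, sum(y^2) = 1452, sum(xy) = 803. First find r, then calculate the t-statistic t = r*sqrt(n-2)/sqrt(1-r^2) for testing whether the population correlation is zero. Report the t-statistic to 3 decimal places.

Numerator: nΣxy − (Σx)(Σy) = 8·803 − (78)(98) = -1220
Denominator: √[(nΣx²−(Σx)²)(nΣy²−(Σy)²)]
  nΣx²−(Σx)² = 8·880 − 6084 = 956;  nΣy²−(Σy)² = 8·1452 − 9604 = 2012
  √(956·2012) = √1923472 = 1386.8929
r = -1220 / 1386.8929 = -0.8797
t = r·√(n−2)/√(1−r²) = -0.8797·√6 / √(1−0.773872) = -2.154816 / 0.475529 = -4.531

-4.531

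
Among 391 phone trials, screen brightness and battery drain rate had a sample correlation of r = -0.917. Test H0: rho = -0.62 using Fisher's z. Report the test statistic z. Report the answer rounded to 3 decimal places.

Fisher z: atanh(-0.917) = -1.569838, atanh(-0.62) = -0.725005
z = (z_r − z_0)·√(n−3) = (-1.569838 − (-0.725005))·√388 = -0.844833 · 19.697716 = -16.641

-16.641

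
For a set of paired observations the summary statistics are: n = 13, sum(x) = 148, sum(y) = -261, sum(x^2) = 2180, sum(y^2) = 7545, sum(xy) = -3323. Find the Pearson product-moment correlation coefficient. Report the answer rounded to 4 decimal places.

-0.3292

Numerator: nΣxy − (Σx)(Σy) = 13·(-3323) − (148)(-261) = -4571
Denominator: √[(nΣx²−(Σx)²)(nΣy²−(Σy)²)]
  nΣx²−(Σx)² = 13·2180 − 21904 = 6436;  nΣy²−(Σy)² = 13·7545 − 68121 = 29964
  √(6436·29964) = √192848304 = 13886.9833
r = -4571 / 13886.9833 = -0.3292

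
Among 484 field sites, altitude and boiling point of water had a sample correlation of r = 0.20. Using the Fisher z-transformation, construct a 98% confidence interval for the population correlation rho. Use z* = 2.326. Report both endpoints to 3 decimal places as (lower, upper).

(0.096, 0.299)

Fisher z: z_r = atanh(r) = ½·ln((1+0.20)/(1−0.20)) = 0.202733
SE(z) = 1/√(n−3) = 1/√481 = 0.045596
98% ⇒ z* = 2.326; margin = 2.326·0.045596 = 0.106056
CI on z-scale: (0.096677, 0.308789)
Back-transform: tanh(0.096677) = 0.096377, tanh(0.308789) = 0.299335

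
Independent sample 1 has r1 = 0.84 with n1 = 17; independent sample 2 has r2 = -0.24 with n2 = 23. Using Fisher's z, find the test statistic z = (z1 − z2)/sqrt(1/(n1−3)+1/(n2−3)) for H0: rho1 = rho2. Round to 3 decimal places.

Fisher z-transforms: z1 = atanh(0.84) = 1.221174, z2 = atanh(-0.24) = -0.244774; difference d = 1.465948
Var(d) = 1/14 + 1/20 = 0.0714286 + 0.0500000 = 0.1214286
z = d/√Var(d) = 1.465948 / √0.1214286 = 1.465948 / 0.348466 = 4.207

4.207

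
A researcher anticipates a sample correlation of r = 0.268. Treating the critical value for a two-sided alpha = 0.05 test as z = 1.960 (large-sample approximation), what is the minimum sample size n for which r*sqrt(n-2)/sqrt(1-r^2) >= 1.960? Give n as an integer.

r√(n−2)/√(1−r²) ≥ 1.960  ⇔  n−2 ≥ (1.960)²·(1−r²)/r²
(1−r²)/r² = (1−0.071824)/0.071824 = 12.9229
n ≥ 2 + 3.8416·12.9229 = 2 + 49.6446 = 51.6446
⌈51.6446⌉ = 52

52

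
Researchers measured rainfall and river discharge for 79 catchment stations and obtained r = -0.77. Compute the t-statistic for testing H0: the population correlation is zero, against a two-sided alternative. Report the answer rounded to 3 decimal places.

1 − r² = 1 − 0.5929 = 0.4071;  √(1−r²) = 0.638044
√(n−2) = √77 = 8.774964
t = r·√(n−2)/√(1−r²) = -0.77 · 8.774964 / 0.638044 = -10.590

-10.590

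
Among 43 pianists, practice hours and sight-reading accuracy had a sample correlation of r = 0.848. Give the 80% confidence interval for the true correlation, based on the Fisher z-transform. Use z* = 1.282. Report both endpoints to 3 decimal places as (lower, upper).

z_r = atanh(0.848) = 1.248989;  SE = 1/√(n−3) = 1/√40 = 0.158114
z-limits: 1.248989 ± 1.282·0.158114 = 1.248989 ± 0.202702 = [1.046287, 1.451691]
ρ-limits: (tanh 1.046287, tanh 1.451691) = (0.780, 0.896)

(0.780, 0.896)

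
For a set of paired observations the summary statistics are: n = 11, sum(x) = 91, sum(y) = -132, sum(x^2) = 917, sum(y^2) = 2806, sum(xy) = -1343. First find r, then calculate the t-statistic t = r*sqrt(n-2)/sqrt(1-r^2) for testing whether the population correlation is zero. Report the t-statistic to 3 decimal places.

Numerator: nΣxy − (Σx)(Σy) = 11·(-1343) − (91)(-132) = -2761
Denominator: √[(nΣx²−(Σx)²)(nΣy²−(Σy)²)]
  nΣx²−(Σx)² = 11·917 − 8281 = 1806;  nΣy²−(Σy)² = 11·2806 − 17424 = 13442
  √(1806·13442) = √24276252 = 4927.0937
r = -2761 / 4927.0937 = -0.5604
t = r·√(n−2)/√(1−r²) = -0.5604·√9 / √(1−0.314048) = -1.681200 / 0.828222 = -2.030

-2.030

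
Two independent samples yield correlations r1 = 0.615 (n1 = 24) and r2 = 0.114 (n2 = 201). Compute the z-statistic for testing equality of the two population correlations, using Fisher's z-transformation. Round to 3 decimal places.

z1 = atanh(0.615) = 0.716923,  z2 = atanh(0.114) = 0.114498
SE = √(1/(n1−3) + 1/(n2−3)) = √(1/21 + 1/198) = √(0.0476190 + 0.0050505) = √0.0526695 = 0.229498
z = (z1 − z2)/SE = (0.716923 − 0.114498) / 0.229498 = 0.602425 / 0.229498 = 2.625

2.625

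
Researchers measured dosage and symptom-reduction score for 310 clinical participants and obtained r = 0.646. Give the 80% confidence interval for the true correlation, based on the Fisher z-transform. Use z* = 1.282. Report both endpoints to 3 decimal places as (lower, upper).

(0.601, 0.687)

z_r = atanh(0.646) = 0.768403;  SE = 1/√(n−3) = 1/√307 = 0.057073
z-limits: 0.768403 ± 1.282·0.057073 = 0.768403 ± 0.073168 = [0.695235, 0.841571]
ρ-limits: (tanh 0.695235, tanh 0.841571) = (0.601, 0.687)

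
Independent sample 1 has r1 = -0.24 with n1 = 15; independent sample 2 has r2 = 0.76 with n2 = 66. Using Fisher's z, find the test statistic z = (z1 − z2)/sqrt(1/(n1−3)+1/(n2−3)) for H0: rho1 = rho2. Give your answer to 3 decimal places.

Fisher z-transforms: z1 = atanh(-0.24) = -0.244774, z2 = atanh(0.76) = 0.996215; difference d = -1.240989
Var(d) = 1/12 + 1/63 = 0.0833333 + 0.0158730 = 0.0992063
z = d/√Var(d) = -1.240989 / √0.0992063 = -1.240989 / 0.314970 = -3.940

-3.940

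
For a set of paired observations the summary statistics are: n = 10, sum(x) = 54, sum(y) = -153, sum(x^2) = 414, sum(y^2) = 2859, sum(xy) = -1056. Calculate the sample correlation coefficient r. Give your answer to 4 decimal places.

S_xy = nΣxy − ΣxΣy = 10·(-1056) − 54·(-153) = -10560 − (-8262) = -2298
S_xx = nΣx² − (Σx)² = 10·414 − 54² = 4140 − 2916 = 1224
S_yy = nΣy² − (Σy)² = 10·2859 − (-153)² = 28590 − 23409 = 5181
r = S_xy / √(S_xx·S_yy) = -2298 / √(1224·5181) = -2298 / √6341544 = -2298 / 2518.2422 = -0.9125

-0.9125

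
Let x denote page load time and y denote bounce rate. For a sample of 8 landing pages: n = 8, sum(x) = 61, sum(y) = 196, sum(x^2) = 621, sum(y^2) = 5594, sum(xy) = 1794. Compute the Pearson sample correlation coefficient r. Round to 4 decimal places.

Numerator: nΣxy − (Σx)(Σy) = 8·1794 − (61)(196) = 2396
Denominator: √[(nΣx²−(Σx)²)(nΣy²−(Σy)²)]
  nΣx²−(Σx)² = 8·621 − 3721 = 1247;  nΣy²−(Σy)² = 8·5594 − 38416 = 6336
  √(1247·6336) = √7900992 = 2810.8703
r = 2396 / 2810.8703 = 0.8524

0.8524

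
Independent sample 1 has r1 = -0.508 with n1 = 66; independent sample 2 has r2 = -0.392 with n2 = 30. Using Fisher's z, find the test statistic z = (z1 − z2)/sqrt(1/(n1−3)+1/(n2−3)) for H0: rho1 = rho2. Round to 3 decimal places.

Fisher z-transforms: z1 = atanh(-0.508) = -0.560030, z2 = atanh(-0.392) = -0.414161; difference d = -0.145869
Var(d) = 1/63 + 1/27 = 0.0158730 + 0.0370370 = 0.0529100
z = d/√Var(d) = -0.145869 / √0.0529100 = -0.145869 / 0.230022 = -0.634

-0.634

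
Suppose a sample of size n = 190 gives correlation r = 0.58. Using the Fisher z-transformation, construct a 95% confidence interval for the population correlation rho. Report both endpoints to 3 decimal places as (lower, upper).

(0.477, 0.667)

Fisher z: z_r = atanh(r) = ½·ln((1+0.58)/(1−0.58)) = 0.662463
SE(z) = 1/√(n−3) = 1/√187 = 0.073127
95% ⇒ z* = 1.960; margin = 1.960·0.073127 = 0.143329
CI on z-scale: (0.519134, 0.805792)
Back-transform: tanh(0.519134) = 0.477031, tanh(0.805792) = 0.667262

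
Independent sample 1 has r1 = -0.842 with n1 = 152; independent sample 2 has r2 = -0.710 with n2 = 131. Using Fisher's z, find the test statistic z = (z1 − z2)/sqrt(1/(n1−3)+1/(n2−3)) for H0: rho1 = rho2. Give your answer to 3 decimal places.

-2.828

z1 = atanh(-0.842) = -1.228006,  z2 = atanh(-0.710) = -0.887184
SE = √(1/(n1−3) + 1/(n2−3)) = √(1/149 + 1/128) = √(0.0067114 + 0.0078125) = √0.0145239 = 0.120515
z = (z1 − z2)/SE = (-1.228006 − (-0.887184)) / 0.120515 = -0.340822 / 0.120515 = -2.828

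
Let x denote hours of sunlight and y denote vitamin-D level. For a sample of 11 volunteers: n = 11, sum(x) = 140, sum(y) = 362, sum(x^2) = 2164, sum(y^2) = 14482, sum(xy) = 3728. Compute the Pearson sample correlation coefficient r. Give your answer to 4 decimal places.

-0.8874

S_xy = nΣxy − ΣxΣy = 11·3728 − 140·362 = 41008 − 50680 = -9672
S_xx = nΣx² − (Σx)² = 11·2164 − 140² = 23804 − 19600 = 4204
S_yy = nΣy² − (Σy)² = 11·14482 − 362² = 159302 − 131044 = 28258
r = S_xy / √(S_xx·S_yy) = -9672 / √(4204·28258) = -9672 / √118796632 = -9672 / 10899.3868 = -0.8874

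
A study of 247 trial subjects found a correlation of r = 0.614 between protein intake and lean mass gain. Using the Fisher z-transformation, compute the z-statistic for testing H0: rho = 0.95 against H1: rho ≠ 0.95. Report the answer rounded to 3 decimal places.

-17.440

z_r = atanh(0.614) = 0.715317,  z_0 = atanh(0.95) = 1.831781
SE = 1/√(n−3) = 1/√244 = 0.064018
z = (z_r − z_0)/SE = (0.715317 − 1.831781) / 0.064018 = -1.116464 / 0.064018 = -17.440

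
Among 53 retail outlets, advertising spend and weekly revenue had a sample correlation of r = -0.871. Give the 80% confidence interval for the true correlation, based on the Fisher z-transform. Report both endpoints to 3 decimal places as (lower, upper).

(-0.908, -0.820)

z_r = atanh(-0.871) = -1.337208;  SE = 1/√(n−3) = 1/√50 = 0.141421
z-limits: -1.337208 ± 1.282·0.141421 = -1.337208 ± 0.181302 = [-1.518510, -1.155906]
ρ-limits: (tanh -1.518510, tanh -1.155906) = (-0.908, -0.820)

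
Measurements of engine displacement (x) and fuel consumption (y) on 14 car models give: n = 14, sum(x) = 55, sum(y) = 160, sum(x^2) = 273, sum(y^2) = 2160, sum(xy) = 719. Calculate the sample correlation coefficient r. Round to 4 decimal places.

Numerator: nΣxy − (Σx)(Σy) = 14·719 − (55)(160) = 1266
Denominator: √[(nΣx²−(Σx)²)(nΣy²−(Σy)²)]
  nΣx²−(Σx)² = 14·273 − 3025 = 797;  nΣy²−(Σy)² = 14·2160 − 25600 = 4640
  √(797·4640) = √3698080 = 1923.0393
r = 1266 / 1923.0393 = 0.6583

0.6583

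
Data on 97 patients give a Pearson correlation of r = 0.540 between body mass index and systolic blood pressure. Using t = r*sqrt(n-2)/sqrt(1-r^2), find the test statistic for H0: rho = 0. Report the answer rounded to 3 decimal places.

6.253

1 − r² = 1 − 0.291600 = 0.708400;  √(1−r²) = 0.841665
√(n−2) = √95 = 9.746794
t = r·√(n−2)/√(1−r²) = 0.540 · 9.746794 / 0.841665 = 6.253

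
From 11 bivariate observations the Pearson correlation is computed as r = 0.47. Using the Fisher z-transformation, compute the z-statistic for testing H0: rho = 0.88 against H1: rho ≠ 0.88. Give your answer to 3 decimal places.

z_r = atanh(0.47) = 0.510070,  z_0 = atanh(0.88) = 1.375768
SE = 1/√(n−3) = 1/√8 = 0.353553
z = (z_r − z_0)/SE = (0.510070 − 1.375768) / 0.353553 = -0.865698 / 0.353553 = -2.449

-2.449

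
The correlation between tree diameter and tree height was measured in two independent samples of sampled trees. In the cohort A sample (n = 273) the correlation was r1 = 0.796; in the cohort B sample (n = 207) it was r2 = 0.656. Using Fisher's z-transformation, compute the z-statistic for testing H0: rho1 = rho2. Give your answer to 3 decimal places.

z1 = atanh(0.796) = 1.087599,  z2 = atanh(0.656) = 0.785759
SE = √(1/(n1−3) + 1/(n2−3)) = √(1/270 + 1/204) = √(0.0037037 + 0.0049020) = √0.0086057 = 0.092767
z = (z1 − z2)/SE = (1.087599 − 0.785759) / 0.092767 = 0.301840 / 0.092767 = 3.254

3.254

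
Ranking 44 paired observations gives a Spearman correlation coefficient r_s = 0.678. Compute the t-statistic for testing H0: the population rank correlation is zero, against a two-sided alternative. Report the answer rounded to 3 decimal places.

5.978

1 − r_s² = 1 − 0.459684 = 0.540316;  √(1−r_s²) = 0.735062
√(n−2) = √42 = 6.480741
t = r_s·√(n−2)/√(1−r_s²) = 0.678 · 6.480741 / 0.735062 = 5.978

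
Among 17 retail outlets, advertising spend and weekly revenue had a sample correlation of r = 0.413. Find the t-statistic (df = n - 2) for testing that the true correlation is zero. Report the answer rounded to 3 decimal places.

t = r·√(n−2) / √(1−r²) with r = 0.413, n = 17
  = 0.413·√15 / √(1 − 0.170569)
  = 0.413·3.872983 / 0.910731
  = 1.599542 / 0.910731 = 1.756

1.756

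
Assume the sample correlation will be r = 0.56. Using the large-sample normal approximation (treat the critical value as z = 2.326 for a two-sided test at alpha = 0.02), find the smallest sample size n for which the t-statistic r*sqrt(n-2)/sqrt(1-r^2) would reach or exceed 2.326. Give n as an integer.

14

Need r·√(n−2)/√(1−r²) ≥ 2.326
√(n−2) ≥ 2.326·√(1−0.3136) / 0.56 = 2.326·0.828493 / 0.56 = 3.4412
n−2 ≥ 11.8419  ⇒  n ≥ 13.8419
Smallest integer n = 14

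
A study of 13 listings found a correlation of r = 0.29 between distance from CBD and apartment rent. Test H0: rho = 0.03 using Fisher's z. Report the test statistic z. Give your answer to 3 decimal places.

z_r = atanh(0.29) = 0.298566,  z_0 = atanh(0.03) = 0.030009
SE = 1/√(n−3) = 1/√10 = 0.316228
z = (z_r − z_0)/SE = (0.298566 − 0.030009) / 0.316228 = 0.268557 / 0.316228 = 0.849

0.849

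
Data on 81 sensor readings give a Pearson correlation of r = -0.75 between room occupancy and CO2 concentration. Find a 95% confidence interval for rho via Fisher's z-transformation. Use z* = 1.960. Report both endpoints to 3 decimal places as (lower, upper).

Fisher z: z_r = atanh(r) = ½·ln((1+(-0.75))/(1−(-0.75))) = -0.972955
SE(z) = 1/√(n−3) = 1/√78 = 0.113228
95% ⇒ z* = 1.960; margin = 1.960·0.113228 = 0.221927
CI on z-scale: (-1.194882, -0.751028)
Back-transform: tanh(-1.194882) = -0.832087, tanh(-0.751028) = -0.635762

(-0.832, -0.636)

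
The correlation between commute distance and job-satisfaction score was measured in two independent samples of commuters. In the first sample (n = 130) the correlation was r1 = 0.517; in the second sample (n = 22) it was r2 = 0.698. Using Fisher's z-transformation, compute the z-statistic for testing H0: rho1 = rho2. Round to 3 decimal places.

Fisher z-transforms: z1 = atanh(0.517) = 0.572237, z2 = atanh(0.698) = 0.863390; difference d = -0.291153
Var(d) = 1/127 + 1/19 = 0.0078740 + 0.0526316 = 0.0605056
z = d/√Var(d) = -0.291153 / √0.0605056 = -0.291153 / 0.245979 = -1.184

-1.184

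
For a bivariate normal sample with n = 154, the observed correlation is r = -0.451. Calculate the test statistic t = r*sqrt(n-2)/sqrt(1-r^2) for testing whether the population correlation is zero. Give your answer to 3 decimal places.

1 − r² = 1 − 0.203401 = 0.796599;  √(1−r²) = 0.892524
√(n−2) = √152 = 12.328828
t = r·√(n−2)/√(1−r²) = -0.451 · 12.328828 / 0.892524 = -6.230

-6.230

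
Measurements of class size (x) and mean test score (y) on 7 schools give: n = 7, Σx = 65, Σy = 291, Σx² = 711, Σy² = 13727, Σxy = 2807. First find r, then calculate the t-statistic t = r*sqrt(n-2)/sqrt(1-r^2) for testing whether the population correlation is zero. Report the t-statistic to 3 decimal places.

0.579

Numerator: nΣxy − (Σx)(Σy) = 7·2807 − (65)(291) = 734
Denominator: √[(nΣx²−(Σx)²)(nΣy²−(Σy)²)]
  nΣx²−(Σx)² = 7·711 − 4225 = 752;  nΣy²−(Σy)² = 7·13727 − 84681 = 11408
  √(752·11408) = √8578816 = 2928.9616
r = 734 / 2928.9616 = 0.2506
t = r·√(n−2)/√(1−r²) = 0.2506·√5 / √(1−0.062800) = 0.560359 / 0.968091 = 0.579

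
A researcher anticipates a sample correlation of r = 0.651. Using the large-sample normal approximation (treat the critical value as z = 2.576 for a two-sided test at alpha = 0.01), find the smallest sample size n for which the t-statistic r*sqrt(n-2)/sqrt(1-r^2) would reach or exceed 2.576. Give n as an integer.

Need r·√(n−2)/√(1−r²) ≥ 2.576
√(n−2) ≥ 2.576·√(1−0.423801) / 0.651 = 2.576·0.759078 / 0.651 = 3.0037
n−2 ≥ 9.0222  ⇒  n ≥ 11.0222
Smallest integer n = 12

12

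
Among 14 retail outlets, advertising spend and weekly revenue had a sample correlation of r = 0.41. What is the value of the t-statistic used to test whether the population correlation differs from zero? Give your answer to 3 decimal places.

t = r·√(n−2) / √(1−r²) with r = 0.41, n = 14
  = 0.41·√12 / √(1 − 0.1681)
  = 0.41·3.464102 / 0.912086
  = 1.420282 / 0.912086 = 1.557

1.557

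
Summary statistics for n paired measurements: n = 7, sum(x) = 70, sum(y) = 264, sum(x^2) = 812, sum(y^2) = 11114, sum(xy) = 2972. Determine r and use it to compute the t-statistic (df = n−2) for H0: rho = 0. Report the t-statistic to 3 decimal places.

Numerator: nΣxy − (Σx)(Σy) = 7·2972 − (70)(264) = 2324
Denominator: √[(nΣx²−(Σx)²)(nΣy²−(Σy)²)]
  nΣx²−(Σx)² = 7·812 − 4900 = 784;  nΣy²−(Σy)² = 7·11114 − 69696 = 8102
  √(784·8102) = √6351968 = 2520.3111
r = 2324 / 2520.3111 = 0.9221
t = r·√(n−2)/√(1−r²) = 0.9221·√5 / √(1−0.850268) = 2.061878 / 0.386952 = 5.329

5.329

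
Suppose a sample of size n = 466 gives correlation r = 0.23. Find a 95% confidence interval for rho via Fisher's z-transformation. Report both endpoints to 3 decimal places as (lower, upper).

(0.142, 0.314)

z_r = atanh(0.23) = 0.234189;  SE = 1/√(n−3) = 1/√463 = 0.046474
z-limits: 0.234189 ± 1.960·0.046474 = 0.234189 ± 0.091089 = [0.143100, 0.325278]
ρ-limits: (tanh 0.143100, tanh 0.325278) = (0.142, 0.314)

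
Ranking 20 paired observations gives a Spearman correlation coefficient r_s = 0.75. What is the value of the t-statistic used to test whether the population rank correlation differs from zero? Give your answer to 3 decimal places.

1 − r_s² = 1 − 0.5625 = 0.4375;  √(1−r_s²) = 0.661438
√(n−2) = √18 = 4.242641
t = r_s·√(n−2)/√(1−r_s²) = 0.75 · 4.242641 / 0.661438 = 4.811

4.811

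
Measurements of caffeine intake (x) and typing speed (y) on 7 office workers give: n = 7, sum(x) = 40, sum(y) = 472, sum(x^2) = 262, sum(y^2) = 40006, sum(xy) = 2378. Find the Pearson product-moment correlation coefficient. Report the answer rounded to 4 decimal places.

S_xy = nΣxy − ΣxΣy = 7·2378 − 40·472 = 16646 − 18880 = -2234
S_xx = nΣx² − (Σx)² = 7·262 − 40² = 1834 − 1600 = 234
S_yy = nΣy² − (Σy)² = 7·40006 − 472² = 280042 − 222784 = 57258
r = S_xy / √(S_xx·S_yy) = -2234 / √(234·57258) = -2234 / √13398372 = -2234 / 3660.3787 = -0.6103

-0.6103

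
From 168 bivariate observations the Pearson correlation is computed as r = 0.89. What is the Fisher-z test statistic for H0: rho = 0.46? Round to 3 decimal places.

z_r = atanh(0.89) = 1.421926,  z_0 = atanh(0.46) = 0.497311
SE = 1/√(n−3) = 1/√165 = 0.077850
z = (z_r − z_0)/SE = (1.421926 − 0.497311) / 0.077850 = 0.924615 / 0.077850 = 11.877

11.877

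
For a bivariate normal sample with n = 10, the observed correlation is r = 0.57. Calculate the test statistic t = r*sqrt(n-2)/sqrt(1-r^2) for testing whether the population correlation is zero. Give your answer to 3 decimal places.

1 − r² = 1 − 0.3249 = 0.6751;  √(1−r²) = 0.821645
√(n−2) = √8 = 2.828427
t = r·√(n−2)/√(1−r²) = 0.57 · 2.828427 / 0.821645 = 1.962

1.962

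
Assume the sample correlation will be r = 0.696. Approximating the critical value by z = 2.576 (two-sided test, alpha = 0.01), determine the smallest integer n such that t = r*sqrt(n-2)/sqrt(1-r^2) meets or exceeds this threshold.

Need r·√(n−2)/√(1−r²) ≥ 2.576
√(n−2) ≥ 2.576·√(1−0.484416) / 0.696 = 2.576·0.718042 / 0.696 = 2.6576
n−2 ≥ 7.0628  ⇒  n ≥ 9.0628
Smallest integer n = 10

10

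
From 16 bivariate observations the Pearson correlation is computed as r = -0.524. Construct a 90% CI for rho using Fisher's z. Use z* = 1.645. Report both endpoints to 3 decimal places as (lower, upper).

z_r = atanh(-0.524) = -0.581838;  SE = 1/√(n−3) = 1/√13 = 0.277350
z-limits: -0.581838 ± 1.645·0.277350 = -0.581838 ± 0.456241 = [-1.038079, -0.125597]
ρ-limits: (tanh -1.038079, tanh -0.125597) = (-0.777, -0.125)

(-0.777, -0.125)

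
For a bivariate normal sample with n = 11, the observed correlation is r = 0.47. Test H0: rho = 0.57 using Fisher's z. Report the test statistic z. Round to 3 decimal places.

Fisher z: atanh(0.47) = 0.510070, atanh(0.57) = 0.647523
z = (z_r − z_0)·√(n−3) = (0.510070 − 0.647523)·√8 = -0.137453 · 2.828427 = -0.389

-0.389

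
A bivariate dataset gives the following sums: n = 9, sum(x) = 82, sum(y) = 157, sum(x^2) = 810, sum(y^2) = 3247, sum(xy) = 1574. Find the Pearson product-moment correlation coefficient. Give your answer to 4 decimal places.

Numerator: nΣxy − (Σx)(Σy) = 9·1574 − (82)(157) = 1292
Denominator: √[(nΣx²−(Σx)²)(nΣy²−(Σy)²)]
  nΣx²−(Σx)² = 9·810 − 6724 = 566;  nΣy²−(Σy)² = 9·3247 − 24649 = 4574
  √(566·4574) = √2588884 = 1609.0009
r = 1292 / 1609.0009 = 0.8030

0.8030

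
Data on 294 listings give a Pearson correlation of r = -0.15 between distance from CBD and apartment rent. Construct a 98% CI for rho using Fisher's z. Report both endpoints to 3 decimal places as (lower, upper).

z_r = atanh(-0.15) = -0.151140;  SE = 1/√(n−3) = 1/√291 = 0.058621
z-limits: -0.151140 ± 2.326·0.058621 = -0.151140 ± 0.136352 = [-0.287492, -0.014788]
ρ-limits: (tanh -0.287492, tanh -0.014788) = (-0.280, -0.015)

(-0.280, -0.015)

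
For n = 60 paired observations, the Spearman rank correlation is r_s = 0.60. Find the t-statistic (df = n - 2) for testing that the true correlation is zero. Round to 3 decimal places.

1 − r_s² = 1 − 0.3600 = 0.6400;  √(1−r_s²) = 0.800000
√(n−2) = √58 = 7.615773
t = r_s·√(n−2)/√(1−r_s²) = 0.60 · 7.615773 / 0.800000 = 5.712

5.712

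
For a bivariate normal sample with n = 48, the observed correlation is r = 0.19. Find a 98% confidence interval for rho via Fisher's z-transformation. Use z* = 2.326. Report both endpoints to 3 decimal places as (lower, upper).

(-0.153, 0.492)

Fisher z: z_r = atanh(r) = ½·ln((1+0.19)/(1−0.19)) = 0.192337
SE(z) = 1/√(n−3) = 1/√45 = 0.149071
98% ⇒ z* = 2.326; margin = 2.326·0.149071 = 0.346739
CI on z-scale: (-0.154402, 0.539076)
Back-transform: tanh(-0.154402) = -0.153187, tanh(0.539076) = 0.492288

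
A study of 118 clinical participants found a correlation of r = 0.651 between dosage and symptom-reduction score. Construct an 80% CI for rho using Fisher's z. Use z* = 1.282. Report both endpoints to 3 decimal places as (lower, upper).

z_r = atanh(0.651) = 0.777032;  SE = 1/√(n−3) = 1/√115 = 0.093250
z-limits: 0.777032 ± 1.282·0.093250 = 0.777032 ± 0.119546 = [0.657486, 0.896578]
ρ-limits: (tanh 0.657486, tanh 0.896578) = (0.577, 0.715)

(0.577, 0.715)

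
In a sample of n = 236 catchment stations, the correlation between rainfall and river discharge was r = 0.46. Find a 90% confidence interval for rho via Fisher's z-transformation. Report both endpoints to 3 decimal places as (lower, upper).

z_r = atanh(0.46) = 0.497311;  SE = 1/√(n−3) = 1/√233 = 0.065512
z-limits: 0.497311 ± 1.645·0.065512 = 0.497311 ± 0.107767 = [0.389544, 0.605078]
ρ-limits: (tanh 0.389544, tanh 0.605078) = (0.371, 0.541)

(0.371, 0.541)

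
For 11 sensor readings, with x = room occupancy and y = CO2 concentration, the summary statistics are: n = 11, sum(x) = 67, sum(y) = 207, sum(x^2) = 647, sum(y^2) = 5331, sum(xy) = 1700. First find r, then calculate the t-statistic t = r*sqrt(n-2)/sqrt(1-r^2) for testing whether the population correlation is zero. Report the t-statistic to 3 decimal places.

S_xy = nΣxy − ΣxΣy = 11·1700 − 67·207 = 18700 − 13869 = 4831
S_xx = nΣx² − (Σx)² = 11·647 − 67² = 7117 − 4489 = 2628
S_yy = nΣy² − (Σy)² = 11·5331 − 207² = 58641 − 42849 = 15792
r = S_xy / √(S_xx·S_yy) = 4831 / √(2628·15792) = 4831 / √41501376 = 4831 / 6442.1562 = 0.7499
t = r·√(n−2)/√(1−r²) = 0.7499·√9 / √(1−0.562350) = 2.249700 / 0.661551 = 3.401

3.401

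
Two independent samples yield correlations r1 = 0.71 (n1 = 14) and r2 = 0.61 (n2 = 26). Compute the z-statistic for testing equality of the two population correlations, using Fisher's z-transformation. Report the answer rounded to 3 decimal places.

0.486

z1 = atanh(0.71) = 0.887184,  z2 = atanh(0.61) = 0.708921
SE = √(1/(n1−3) + 1/(n2−3)) = √(1/11 + 1/23) = √(0.0909091 + 0.0434783) = √0.1343874 = 0.366589
z = (z1 − z2)/SE = (0.887184 − 0.708921) / 0.366589 = 0.178263 / 0.366589 = 0.486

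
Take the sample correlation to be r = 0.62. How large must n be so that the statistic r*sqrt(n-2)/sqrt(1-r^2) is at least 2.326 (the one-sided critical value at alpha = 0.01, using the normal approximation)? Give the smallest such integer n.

Need r·√(n−2)/√(1−r²) ≥ 2.326
√(n−2) ≥ 2.326·√(1−0.3844) / 0.62 = 2.326·0.784602 / 0.62 = 2.9435
n−2 ≥ 8.6642  ⇒  n ≥ 10.6642
Smallest integer n = 11

11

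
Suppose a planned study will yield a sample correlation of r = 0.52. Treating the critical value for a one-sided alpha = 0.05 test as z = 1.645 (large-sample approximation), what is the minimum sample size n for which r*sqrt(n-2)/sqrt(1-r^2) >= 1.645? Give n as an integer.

10

Need r·√(n−2)/√(1−r²) ≥ 1.645
√(n−2) ≥ 1.645·√(1−0.2704) / 0.52 = 1.645·0.854166 / 0.52 = 2.7021
n−2 ≥ 7.3013  ⇒  n ≥ 9.3013
Smallest integer n = 10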